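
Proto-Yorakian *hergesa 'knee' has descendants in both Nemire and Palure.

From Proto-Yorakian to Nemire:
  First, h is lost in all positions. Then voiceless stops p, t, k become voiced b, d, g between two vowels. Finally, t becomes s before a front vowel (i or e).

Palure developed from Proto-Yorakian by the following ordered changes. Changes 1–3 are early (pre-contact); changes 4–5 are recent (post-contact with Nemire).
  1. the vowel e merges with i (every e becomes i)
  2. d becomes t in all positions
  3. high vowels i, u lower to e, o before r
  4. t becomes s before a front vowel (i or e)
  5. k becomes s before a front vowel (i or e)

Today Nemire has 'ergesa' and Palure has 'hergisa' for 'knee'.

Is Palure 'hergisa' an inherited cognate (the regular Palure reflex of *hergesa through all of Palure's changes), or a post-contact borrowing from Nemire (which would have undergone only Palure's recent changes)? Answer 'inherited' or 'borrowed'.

If inherited, *hergesa would pass through all of Palure's changes:
Palure: *hergesa > hirgisa > hergisa  (by vowel merger, pre-rhotic lowering)
If borrowed from Nemire 'ergesa' after the early changes, it would undergo only the recent ones:
  rule 4 (palatalisation): no change (ergesa)
  rule 5 (palatalisation): no change (ergesa)
  ⇒ as a loan: ergesa
Palure 'hergisa' matches the inherited outcome exactly, so it is an inherited cognate, not a loan.

inherited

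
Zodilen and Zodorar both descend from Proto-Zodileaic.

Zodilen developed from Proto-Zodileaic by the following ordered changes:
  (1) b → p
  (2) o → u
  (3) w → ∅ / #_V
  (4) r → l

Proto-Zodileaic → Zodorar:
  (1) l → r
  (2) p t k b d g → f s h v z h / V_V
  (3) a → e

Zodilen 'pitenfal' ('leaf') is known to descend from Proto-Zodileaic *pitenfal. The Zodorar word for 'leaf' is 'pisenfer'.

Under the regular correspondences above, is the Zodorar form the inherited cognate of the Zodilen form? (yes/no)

Derive the expected Zodorar reflex of *pitenfal:
Zodorar: *pitenfal > pitenfar > pisenfar > pisenfer  (by unconditioned shift, intervocalic lenition, vowel merger)
Zodorar 'pisenfer' matches the regular reflex exactly, so the pair is cognate.

yes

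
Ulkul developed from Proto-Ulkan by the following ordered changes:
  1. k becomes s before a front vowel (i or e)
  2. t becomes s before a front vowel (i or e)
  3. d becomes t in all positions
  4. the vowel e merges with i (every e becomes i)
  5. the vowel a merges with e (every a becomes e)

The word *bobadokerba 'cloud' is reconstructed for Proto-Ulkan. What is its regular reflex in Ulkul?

Ulkul: *bobadokerba > bobadoserba > bobatoserba > bobatosirba > bobetosirbe  (by palatalisation, unconditioned shift, vowel merger, vowel merger)

bobetosirbe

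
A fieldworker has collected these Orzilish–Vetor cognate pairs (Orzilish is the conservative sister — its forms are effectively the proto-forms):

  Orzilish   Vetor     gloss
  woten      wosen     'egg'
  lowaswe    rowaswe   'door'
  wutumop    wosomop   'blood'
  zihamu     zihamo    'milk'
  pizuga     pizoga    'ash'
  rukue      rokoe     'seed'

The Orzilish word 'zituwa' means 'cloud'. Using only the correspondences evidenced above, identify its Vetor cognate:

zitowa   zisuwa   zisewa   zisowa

zisowa

wutumop ~ wosomop — Orzilish t corresponds to Vetor s between vowels (before a back vowel).
wutumop ~ wosomop, pizuga ~ pizoga — Orzilish u corresponds to Vetor o after a consonant, before a consonant other than r, m, n, p, b, f, v.
Applying these to Orzilish 'zituwa':
  zituwa → zisuwa   (t→s between vowels (before a back vowel))
  zisuwa → zisowa   (u→o after a consonant, before a consonant other than r, m, n, p, b, f, v)
So the Vetor cognate is 'zisowa'.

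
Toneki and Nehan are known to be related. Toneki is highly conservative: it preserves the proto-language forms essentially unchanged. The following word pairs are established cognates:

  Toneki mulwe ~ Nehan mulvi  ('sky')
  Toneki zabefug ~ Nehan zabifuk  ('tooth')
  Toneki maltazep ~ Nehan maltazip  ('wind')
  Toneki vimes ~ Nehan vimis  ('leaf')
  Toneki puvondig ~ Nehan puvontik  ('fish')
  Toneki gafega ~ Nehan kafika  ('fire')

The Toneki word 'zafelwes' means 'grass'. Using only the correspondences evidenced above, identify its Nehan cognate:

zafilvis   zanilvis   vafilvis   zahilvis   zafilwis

vimes ~ vimis, gafega ~ kafika — Toneki e corresponds to Nehan i after a consonant, before a consonant other than r, m, n, p, b, f, v.
mulwe ~ mulvi — Toneki w corresponds to Nehan v after a consonant, before a front vowel.
Applying these to Toneki 'zafelwes':
  zafelwes → zafilwes   (e→i after a consonant, before a consonant other than r, m, n, p, b, f, v)
  zafilwes → zafilves   (w→v after a consonant, before a front vowel)
  zafilves → zafilvis   (e→i after a consonant, before a consonant other than r, m, n, p, b, f, v)
So the Nehan cognate is 'zafilvis'.

zafilvis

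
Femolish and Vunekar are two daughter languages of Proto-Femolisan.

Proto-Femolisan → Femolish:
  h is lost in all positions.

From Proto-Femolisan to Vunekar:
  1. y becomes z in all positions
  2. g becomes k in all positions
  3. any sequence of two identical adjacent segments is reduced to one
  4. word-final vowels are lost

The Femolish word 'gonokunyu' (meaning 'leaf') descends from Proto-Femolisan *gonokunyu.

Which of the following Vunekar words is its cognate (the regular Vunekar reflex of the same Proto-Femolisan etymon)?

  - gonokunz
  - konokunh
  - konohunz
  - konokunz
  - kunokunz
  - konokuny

Vunekar: *gonokunyu
  gonokunyu → gonokunzu   [unconditioned shift]
  gonokunzu → konokunzu   [unconditioned shift]
  konokunzu (rule 3 does not apply)
  konokunzu → konokunz   [apocope]
  giving Vunekar konokunz.
Among the options, 'konokunz' alone shows every Vunekar change applied in order.

konokunz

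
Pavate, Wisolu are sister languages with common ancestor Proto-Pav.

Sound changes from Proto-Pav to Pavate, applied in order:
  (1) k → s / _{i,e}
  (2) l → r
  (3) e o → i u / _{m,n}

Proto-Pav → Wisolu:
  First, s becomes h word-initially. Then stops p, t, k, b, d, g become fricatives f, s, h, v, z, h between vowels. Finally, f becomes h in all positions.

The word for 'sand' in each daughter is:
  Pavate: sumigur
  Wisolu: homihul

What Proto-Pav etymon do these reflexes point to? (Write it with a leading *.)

*somigul

Position 7: Pavate has r, Wisolu has l. Wisolu preserves l here (none of its changes turn any other segment into l), so the proto-segment is *l.
Position 5: Pavate has g, Wisolu has h. Pavate preserves g here (none of its changes turn any other segment into g), so the proto-segment is *g.
Position 2: Pavate has u, Wisolu has o. Wisolu preserves o here (none of its changes turn any other segment into o), so the proto-segment is *o.
This points to *somigul. Verify forward in each daughter:
Pavate: *somigul > somigur > sumigur  (by unconditioned shift, pre-nasal raising)
Wisolu: start from *somigul.
  rule 1 (debuccalisation): somigul → homigul
  rule 2 (intervocalic lenition): homigul → homihul
  rule 3: no change — homihul
  ⇒ Wisolu homihul
Only *somigul yields all of Pavate sumigur, Wisolu homihul.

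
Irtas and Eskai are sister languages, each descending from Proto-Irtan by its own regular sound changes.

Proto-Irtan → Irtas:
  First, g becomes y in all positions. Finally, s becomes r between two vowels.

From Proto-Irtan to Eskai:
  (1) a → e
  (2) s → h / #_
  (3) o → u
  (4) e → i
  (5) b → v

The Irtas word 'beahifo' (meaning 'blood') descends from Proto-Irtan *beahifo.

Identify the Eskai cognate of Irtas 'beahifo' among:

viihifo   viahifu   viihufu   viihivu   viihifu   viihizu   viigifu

Eskai: start from *beahifo.
  rule 1 (vowel merger): beahifo → beehifo
  rule 2: no change — beehifo
  rule 3 (vowel merger): beehifo → beehifu
  rule 4 (vowel merger): beehifu → biihifu
  rule 5 (unconditioned shift): biihifu → viihifu
  ⇒ Eskai viihifu
The other candidates each miss or misapply at least one Eskai change.

viihifu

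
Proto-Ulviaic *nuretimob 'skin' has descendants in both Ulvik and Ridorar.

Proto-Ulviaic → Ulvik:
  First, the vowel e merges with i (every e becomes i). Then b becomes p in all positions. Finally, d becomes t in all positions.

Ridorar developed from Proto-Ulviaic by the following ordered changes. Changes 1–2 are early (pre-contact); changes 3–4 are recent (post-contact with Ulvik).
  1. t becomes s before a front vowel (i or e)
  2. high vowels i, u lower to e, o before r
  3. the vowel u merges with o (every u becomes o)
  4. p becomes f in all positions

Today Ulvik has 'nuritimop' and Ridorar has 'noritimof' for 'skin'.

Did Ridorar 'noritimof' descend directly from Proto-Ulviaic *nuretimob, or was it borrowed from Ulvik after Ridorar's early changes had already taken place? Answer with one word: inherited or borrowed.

borrowed

If inherited, *nuretimob would pass through all of Ridorar's changes:
Ridorar: start from *nuretimob.
  rule 1 (palatalisation): nuretimob → nuresimob
  rule 2 (pre-rhotic lowering): nuresimob → noresimob
  rule 3: no change — noresimob
  rule 4: no change — noresimob
  ⇒ Ridorar noresimob
If borrowed from Ulvik 'nuritimop' after the early changes, it would undergo only the recent ones:
  rule 3 (vowel merger): nuritimop → noritimop
  rule 4 (unconditioned shift): noritimop → noritimof
  ⇒ as a loan: noritimof
Ridorar 'noritimof' matches the loan outcome 'noritimof', not the inherited 'noresimob' — it skipped the early Ridorar changes, so it was borrowed from Ulvik.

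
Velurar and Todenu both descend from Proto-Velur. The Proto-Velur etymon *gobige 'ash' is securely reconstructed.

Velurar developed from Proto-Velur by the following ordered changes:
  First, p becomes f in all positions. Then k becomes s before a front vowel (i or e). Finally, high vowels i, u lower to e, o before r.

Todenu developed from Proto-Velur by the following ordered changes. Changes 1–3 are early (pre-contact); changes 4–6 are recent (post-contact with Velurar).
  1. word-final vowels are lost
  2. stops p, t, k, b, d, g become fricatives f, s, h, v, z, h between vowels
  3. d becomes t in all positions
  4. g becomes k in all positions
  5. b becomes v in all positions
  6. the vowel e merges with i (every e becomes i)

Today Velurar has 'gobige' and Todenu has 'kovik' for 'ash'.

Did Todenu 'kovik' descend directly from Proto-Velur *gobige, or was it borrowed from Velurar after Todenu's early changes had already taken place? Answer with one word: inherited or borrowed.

inherited

If inherited, *gobige would pass through all of Todenu's changes:
Todenu: start from *gobige.
  rule 1 (apocope): gobige → gobig
  rule 2 (intervocalic lenition): gobig → govig
  rule 3: no change — govig
  rule 4 (unconditioned shift): govig → kovik
  rule 5: no change — kovik
  rule 6: no change — kovik
  ⇒ Todenu kovik
If borrowed from Velurar 'gobige' after the early changes, it would undergo only the recent ones:
  rule 4 (unconditioned shift): gobige → kobike
  rule 5 (unconditioned shift): kobike → kovike
  rule 6 (vowel merger): kovike → koviki
  ⇒ as a loan: koviki
Todenu 'kovik' matches the inherited outcome exactly, so it is an inherited cognate, not a loan.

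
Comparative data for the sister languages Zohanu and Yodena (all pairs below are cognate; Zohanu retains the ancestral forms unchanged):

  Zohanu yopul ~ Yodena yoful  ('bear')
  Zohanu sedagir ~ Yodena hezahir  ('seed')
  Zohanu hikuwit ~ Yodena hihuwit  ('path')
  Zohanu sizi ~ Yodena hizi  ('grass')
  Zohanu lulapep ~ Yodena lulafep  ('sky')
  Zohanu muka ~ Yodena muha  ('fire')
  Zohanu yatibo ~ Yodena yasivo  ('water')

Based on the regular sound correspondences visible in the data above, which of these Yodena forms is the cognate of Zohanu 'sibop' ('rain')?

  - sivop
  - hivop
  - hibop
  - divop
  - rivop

sizi ~ hizi — Zohanu s corresponds to Yodena h word-initially before a front vowel.
yatibo ~ yasivo — Zohanu b corresponds to Yodena v between vowels (before a back vowel).
Applying these to Zohanu 'sibop':
  sibop → hibop   (s→h word-initially before a front vowel)
  hibop → hivop   (b→v between vowels (before a back vowel))
So the Yodena cognate is 'hivop'.

hivop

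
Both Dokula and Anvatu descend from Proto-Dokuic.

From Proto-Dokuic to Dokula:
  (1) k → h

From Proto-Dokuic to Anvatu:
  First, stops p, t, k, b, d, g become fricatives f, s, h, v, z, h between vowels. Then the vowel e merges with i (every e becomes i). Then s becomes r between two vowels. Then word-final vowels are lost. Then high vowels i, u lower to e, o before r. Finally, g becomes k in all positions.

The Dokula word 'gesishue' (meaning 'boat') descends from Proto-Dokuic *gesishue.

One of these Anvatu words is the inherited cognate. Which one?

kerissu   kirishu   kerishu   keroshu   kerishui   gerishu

kerishu

Anvatu: *gesishue
  gesishue (rule 1 does not apply)
  gesishue → gisishui   [vowel merger]
  gisishui → girishui   [rhotacism]
  girishui → girishu   [apocope]
  girishu → gerishu   [pre-rhotic lowering]
  gerishu → kerishu   [unconditioned shift]
  giving Anvatu kerishu.
Only 'kerishu' matches the regular Anvatu development of *gesishue.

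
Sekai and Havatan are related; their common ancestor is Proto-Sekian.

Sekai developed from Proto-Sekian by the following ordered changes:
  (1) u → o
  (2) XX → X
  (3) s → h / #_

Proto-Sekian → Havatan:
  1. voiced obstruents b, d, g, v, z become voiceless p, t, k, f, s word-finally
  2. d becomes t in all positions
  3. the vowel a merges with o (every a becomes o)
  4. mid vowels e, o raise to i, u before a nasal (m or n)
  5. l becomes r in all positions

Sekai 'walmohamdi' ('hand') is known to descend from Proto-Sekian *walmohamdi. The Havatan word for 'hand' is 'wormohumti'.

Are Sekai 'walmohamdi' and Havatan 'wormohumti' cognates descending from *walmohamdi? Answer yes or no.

Derive the expected Havatan reflex of *walmohamdi:
Havatan: start from *walmohamdi.
  rule 1: no change — walmohamdi
  rule 2 (unconditioned shift): walmohamdi → walmohamti
  rule 3 (vowel merger): walmohamti → wolmohomti
  rule 4 (pre-nasal raising): wolmohomti → wolmohumti
  rule 5 (unconditioned shift): wolmohumti → wormohumti
  ⇒ Havatan wormohumti
Havatan 'wormohumti' matches the regular reflex exactly, so the pair is cognate.

yes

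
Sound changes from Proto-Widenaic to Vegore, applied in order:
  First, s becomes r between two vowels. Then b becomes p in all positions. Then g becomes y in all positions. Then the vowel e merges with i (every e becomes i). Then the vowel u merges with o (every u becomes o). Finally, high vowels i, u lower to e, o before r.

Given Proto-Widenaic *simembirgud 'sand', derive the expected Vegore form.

Vegore: *simembirgud > simempirgud > simempiryud > simimpiryud > simimpiryod > simimperyod  (by unconditioned shift, unconditioned shift, vowel merger, vowel merger, pre-rhotic lowering)

simimperyod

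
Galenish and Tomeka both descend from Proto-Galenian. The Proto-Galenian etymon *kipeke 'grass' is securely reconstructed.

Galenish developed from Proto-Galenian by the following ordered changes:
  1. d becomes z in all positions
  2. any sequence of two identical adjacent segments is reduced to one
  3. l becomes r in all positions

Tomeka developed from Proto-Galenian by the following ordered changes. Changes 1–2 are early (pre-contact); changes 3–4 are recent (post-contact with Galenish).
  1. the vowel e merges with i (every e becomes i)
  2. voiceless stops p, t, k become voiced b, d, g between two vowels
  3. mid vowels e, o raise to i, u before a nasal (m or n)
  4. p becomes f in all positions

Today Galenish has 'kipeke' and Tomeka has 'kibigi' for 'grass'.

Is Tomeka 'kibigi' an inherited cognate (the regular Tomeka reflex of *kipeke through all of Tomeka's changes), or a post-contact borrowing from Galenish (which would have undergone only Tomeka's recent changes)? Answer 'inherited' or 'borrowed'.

If inherited, *kipeke would pass through all of Tomeka's changes:
Tomeka: *kipeke > kipiki > kibigi  (by vowel merger, intervocalic voicing)
If borrowed from Galenish 'kipeke' after the early changes, it would undergo only the recent ones:
  rule 3 (pre-nasal raising): no change (kipeke)
  rule 4 (unconditioned shift): kipeke → kifeke
  ⇒ as a loan: kifeke
Tomeka 'kibigi' matches the inherited outcome exactly, so it is an inherited cognate, not a loan.

inherited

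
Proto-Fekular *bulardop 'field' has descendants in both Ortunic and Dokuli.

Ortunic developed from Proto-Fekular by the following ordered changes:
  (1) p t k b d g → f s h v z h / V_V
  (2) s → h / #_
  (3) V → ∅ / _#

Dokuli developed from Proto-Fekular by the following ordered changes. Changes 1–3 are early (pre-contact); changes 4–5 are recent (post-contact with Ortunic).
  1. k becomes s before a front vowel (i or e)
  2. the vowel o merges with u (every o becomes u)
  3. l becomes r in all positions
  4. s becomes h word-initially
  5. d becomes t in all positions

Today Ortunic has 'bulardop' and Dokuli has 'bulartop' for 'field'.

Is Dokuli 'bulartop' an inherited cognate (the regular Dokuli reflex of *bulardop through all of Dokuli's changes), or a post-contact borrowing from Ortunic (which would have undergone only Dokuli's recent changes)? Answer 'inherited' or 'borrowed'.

borrowed

If inherited, *bulardop would pass through all of Dokuli's changes:
Dokuli: *bulardop
  bulardop (rule 1 does not apply)
  bulardop → bulardup   [vowel merger]
  bulardup → burardup   [unconditioned shift]
  burardup (rule 4 does not apply)
  burardup → burartup   [unconditioned shift]
  giving Dokuli burartup.
If borrowed from Ortunic 'bulardop' after the early changes, it would undergo only the recent ones:
  rule 4 (debuccalisation): no change (bulardop)
  rule 5 (unconditioned shift): bulardop → bulartop
  ⇒ as a loan: bulartop
Dokuli 'bulartop' matches the loan outcome 'bulartop', not the inherited 'burartup' — it skipped the early Dokuli changes, so it was borrowed from Ortunic.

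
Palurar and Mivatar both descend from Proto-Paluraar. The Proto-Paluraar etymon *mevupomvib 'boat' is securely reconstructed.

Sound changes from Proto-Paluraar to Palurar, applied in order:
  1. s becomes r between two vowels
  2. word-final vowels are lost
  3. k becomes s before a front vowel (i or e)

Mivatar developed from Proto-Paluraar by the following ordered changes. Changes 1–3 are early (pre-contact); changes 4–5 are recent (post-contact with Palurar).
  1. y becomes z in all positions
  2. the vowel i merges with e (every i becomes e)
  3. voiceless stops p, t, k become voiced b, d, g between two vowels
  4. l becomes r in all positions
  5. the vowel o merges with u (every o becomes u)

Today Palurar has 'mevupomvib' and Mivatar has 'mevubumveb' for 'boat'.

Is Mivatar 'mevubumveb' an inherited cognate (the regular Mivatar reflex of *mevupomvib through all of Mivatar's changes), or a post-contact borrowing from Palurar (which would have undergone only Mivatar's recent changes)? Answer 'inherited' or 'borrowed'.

If inherited, *mevupomvib would pass through all of Mivatar's changes:
Mivatar: *mevupomvib
  mevupomvib (rule 1 does not apply)
  mevupomvib → mevupomveb   [vowel merger]
  mevupomveb → mevubomveb   [intervocalic voicing]
  mevubomveb (rule 4 does not apply)
  mevubomveb → mevubumveb   [vowel merger]
  giving Mivatar mevubumveb.
If borrowed from Palurar 'mevupomvib' after the early changes, it would undergo only the recent ones:
  rule 4 (unconditioned shift): no change (mevupomvib)
  rule 5 (vowel merger): mevupomvib → mevupumvib
  ⇒ as a loan: mevupumvib
Mivatar 'mevubumveb' matches the inherited outcome exactly, so it is an inherited cognate, not a loan.

inherited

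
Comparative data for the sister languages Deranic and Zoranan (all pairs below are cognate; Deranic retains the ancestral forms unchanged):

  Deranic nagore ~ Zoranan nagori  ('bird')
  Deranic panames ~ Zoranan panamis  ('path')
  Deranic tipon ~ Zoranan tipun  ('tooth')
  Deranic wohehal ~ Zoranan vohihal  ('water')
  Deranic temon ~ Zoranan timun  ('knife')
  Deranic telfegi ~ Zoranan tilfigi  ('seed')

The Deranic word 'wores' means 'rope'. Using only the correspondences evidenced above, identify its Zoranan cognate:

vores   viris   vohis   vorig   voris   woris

wohehal ~ vohihal — Deranic w corresponds to Zoranan v word-initially before a back vowel.
panames ~ panamis, wohehal ~ vohihal — Deranic e corresponds to Zoranan i after a consonant, before a consonant other than r, m, n, p, b, f, v.
Applying these to Deranic 'wores':
  wores → vores   (w→v word-initially before a back vowel)
  vores → voris   (e→i after a consonant, before a consonant other than r, m, n, p, b, f, v)
So the Zoranan cognate is 'voris'.

voris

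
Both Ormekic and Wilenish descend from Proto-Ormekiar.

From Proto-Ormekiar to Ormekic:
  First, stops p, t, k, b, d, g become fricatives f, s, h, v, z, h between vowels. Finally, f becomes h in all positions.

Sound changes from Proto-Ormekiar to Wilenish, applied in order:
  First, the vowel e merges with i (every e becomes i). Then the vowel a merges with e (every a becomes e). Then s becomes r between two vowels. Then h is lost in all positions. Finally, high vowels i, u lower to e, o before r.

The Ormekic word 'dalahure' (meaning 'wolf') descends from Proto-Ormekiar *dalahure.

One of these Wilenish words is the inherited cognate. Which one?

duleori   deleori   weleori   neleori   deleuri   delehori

deleori

Wilenish: start from *dalahure.
  rule 1 (vowel merger): dalahure → dalahuri
  rule 2 (vowel merger): dalahuri → delehuri
  rule 3: no change — delehuri
  rule 4 (h-loss): delehuri → deleuri
  rule 5 (pre-rhotic lowering): deleuri → deleori
  ⇒ Wilenish deleori
The other candidates each miss or misapply at least one Wilenish change.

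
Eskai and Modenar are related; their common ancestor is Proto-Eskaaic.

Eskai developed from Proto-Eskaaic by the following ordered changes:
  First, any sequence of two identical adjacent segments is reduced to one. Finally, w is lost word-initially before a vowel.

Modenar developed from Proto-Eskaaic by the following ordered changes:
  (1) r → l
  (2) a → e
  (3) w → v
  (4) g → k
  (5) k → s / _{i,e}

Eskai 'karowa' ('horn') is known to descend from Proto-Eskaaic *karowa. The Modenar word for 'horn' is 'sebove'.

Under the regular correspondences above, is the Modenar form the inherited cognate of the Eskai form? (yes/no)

Derive the expected Modenar reflex of *karowa:
Modenar: *karowa > kalowa > kelowe > kelove > selove  (by unconditioned shift, vowel merger, unconditioned shift, palatalisation)
The regular Modenar reflex would be 'selove', but the attested form is 'sebove'. The correspondence is irregular, so they are not cognates (the Modenar form has a different source).

no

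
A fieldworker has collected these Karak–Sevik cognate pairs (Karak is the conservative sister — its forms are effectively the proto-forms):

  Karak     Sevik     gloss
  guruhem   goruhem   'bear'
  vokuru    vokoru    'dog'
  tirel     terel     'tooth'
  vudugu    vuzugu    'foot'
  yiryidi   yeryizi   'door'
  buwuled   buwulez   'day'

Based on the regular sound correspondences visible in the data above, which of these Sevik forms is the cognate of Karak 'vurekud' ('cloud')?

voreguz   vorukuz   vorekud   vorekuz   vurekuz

vorekuz

guruhem ~ goruhem, vokuru ~ vokoru — Karak u corresponds to Sevik o after a consonant, before r.
buwuled ~ buwulez — Karak d corresponds to Sevik z word-finally.
Applying these to Karak 'vurekud':
  vurekud → vorekud   (u→o after a consonant, before r)
  vorekud → vorekuz   (d→z word-finally)
So the Sevik cognate is 'vorekuz'.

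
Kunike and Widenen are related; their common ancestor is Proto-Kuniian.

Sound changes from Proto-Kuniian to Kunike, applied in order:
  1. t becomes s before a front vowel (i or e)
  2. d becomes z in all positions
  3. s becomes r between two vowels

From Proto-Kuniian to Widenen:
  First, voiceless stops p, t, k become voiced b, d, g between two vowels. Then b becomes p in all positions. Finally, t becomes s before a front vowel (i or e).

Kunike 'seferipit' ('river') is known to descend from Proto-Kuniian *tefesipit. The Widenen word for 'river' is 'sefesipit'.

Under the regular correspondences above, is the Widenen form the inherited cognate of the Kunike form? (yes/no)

Derive the expected Widenen reflex of *tefesipit:
Widenen: start from *tefesipit.
  rule 1 (intervocalic voicing): tefesipit → tefesibit
  rule 2 (unconditioned shift): tefesibit → tefesipit
  rule 3 (palatalisation): tefesipit → sefesipit
  ⇒ Widenen sefesipit
Widenen 'sefesipit' matches the regular reflex exactly, so the pair is cognate.

yes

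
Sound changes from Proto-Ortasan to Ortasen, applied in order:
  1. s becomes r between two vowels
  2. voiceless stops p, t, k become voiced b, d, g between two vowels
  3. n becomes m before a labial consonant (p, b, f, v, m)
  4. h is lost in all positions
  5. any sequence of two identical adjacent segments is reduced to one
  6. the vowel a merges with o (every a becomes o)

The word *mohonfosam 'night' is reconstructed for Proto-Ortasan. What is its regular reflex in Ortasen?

Ortasen: *mohonfosam > mohonforam > mohomforam > moomforam > momforam > momforom  (by rhotacism, nasal place assimilation, h-loss, degemination, vowel merger)

momforom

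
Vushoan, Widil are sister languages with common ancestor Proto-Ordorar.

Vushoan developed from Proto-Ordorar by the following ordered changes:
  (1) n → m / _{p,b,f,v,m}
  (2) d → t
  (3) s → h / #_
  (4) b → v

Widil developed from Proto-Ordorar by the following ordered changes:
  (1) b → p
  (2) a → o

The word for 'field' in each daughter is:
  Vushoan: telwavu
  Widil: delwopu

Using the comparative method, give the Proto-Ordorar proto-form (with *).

*delwabu

Position 6: Vushoan has v, Widil has p. Taking the neighbouring segments as reconstructed: Vushoan v could go back to *b or *v; Widil p could go back to *p or *b — the one source consistent with every daughter is *b.
Position 1: Vushoan has t, Widil has d. Widil preserves d here (none of its changes turn any other segment into d), so the proto-segment is *d.
Position 5: Vushoan has a, Widil has o. Vushoan preserves a here (none of its changes turn any other segment into a), so the proto-segment is *a.
This points to *delwabu. Verify forward in each daughter:
Vushoan: start from *delwabu.
  rule 1: no change — delwabu
  rule 2 (unconditioned shift): delwabu → telwabu
  rule 3: no change — telwabu
  rule 4 (unconditioned shift): telwabu → telwavu
  ⇒ Vushoan telwavu
Widil: start from *delwabu.
  rule 1 (unconditioned shift): delwabu → delwapu
  rule 2 (vowel merger): delwapu → delwopu
  ⇒ Widil delwopu
No other proto-form is consistent with every reflex, so the reconstruction is *delwabu.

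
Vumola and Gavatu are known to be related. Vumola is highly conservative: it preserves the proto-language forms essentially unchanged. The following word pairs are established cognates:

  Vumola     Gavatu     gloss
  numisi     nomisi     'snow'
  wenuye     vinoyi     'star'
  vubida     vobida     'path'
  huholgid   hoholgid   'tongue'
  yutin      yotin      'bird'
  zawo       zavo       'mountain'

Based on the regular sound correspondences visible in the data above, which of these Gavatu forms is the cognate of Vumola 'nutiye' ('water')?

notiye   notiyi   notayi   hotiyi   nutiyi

notiyi

wenuye ~ vinoyi, huholgid ~ hoholgid — Vumola u corresponds to Gavatu o after a consonant, before a consonant other than r, m, n, p, b, f, v.
wenuye ~ vinoyi — Vumola e corresponds to Gavatu i word-finally.
Applying these to Vumola 'nutiye':
  nutiye → notiye   (u→o after a consonant, before a consonant other than r, m, n, p, b, f, v)
  notiye → notiyi   (e→i word-finally)
So the Gavatu cognate is 'notiyi'.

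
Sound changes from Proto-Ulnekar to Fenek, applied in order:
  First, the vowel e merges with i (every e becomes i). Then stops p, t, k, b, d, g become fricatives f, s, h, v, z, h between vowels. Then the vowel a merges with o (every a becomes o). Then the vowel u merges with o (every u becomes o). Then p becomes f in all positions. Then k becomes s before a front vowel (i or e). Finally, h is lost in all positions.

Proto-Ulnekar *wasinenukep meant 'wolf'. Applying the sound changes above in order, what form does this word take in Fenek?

wosininoif

Fenek: *wasinenukep > wasininukip > wasininuhip > wosininuhip > wosininohip > wosininohif > wosininoif  (by vowel merger, intervocalic lenition, vowel merger, vowel merger, unconditioned shift, h-loss)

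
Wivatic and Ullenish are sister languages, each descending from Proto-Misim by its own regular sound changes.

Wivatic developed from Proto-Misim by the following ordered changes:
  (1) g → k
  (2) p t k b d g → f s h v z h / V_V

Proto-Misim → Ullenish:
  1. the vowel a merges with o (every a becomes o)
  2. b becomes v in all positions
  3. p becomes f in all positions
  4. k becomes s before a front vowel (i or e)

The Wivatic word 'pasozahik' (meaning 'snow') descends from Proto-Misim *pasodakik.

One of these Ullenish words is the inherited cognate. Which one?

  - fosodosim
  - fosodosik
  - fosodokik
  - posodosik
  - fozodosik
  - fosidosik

fosodosik

Ullenish: start from *pasodakik.
  rule 1 (vowel merger): pasodakik → posodokik
  rule 2: no change — posodokik
  rule 3 (unconditioned shift): posodokik → fosodokik
  rule 4 (palatalisation): fosodokik → fosodosik
  ⇒ Ullenish fosodosik
The other candidates each miss or misapply at least one Ullenish change.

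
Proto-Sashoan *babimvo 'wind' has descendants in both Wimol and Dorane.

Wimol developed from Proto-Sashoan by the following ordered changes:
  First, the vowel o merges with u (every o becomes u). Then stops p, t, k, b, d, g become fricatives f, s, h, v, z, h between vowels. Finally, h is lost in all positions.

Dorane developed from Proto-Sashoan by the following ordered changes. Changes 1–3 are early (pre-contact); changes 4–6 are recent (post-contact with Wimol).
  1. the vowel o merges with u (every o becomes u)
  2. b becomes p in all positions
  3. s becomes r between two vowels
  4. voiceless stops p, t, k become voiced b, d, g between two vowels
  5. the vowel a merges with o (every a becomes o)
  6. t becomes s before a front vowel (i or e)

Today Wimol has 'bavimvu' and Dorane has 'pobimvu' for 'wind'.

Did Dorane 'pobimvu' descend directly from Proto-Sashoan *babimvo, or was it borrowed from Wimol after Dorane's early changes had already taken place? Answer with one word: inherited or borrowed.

inherited

If inherited, *babimvo would pass through all of Dorane's changes:
Dorane: *babimvo
  babimvo → babimvu   [vowel merger]
  babimvu → papimvu   [unconditioned shift]
  papimvu (rule 3 does not apply)
  papimvu → pabimvu   [intervocalic voicing]
  pabimvu → pobimvu   [vowel merger]
  pobimvu (rule 6 does not apply)
  giving Dorane pobimvu.
If borrowed from Wimol 'bavimvu' after the early changes, it would undergo only the recent ones:
  rule 4 (intervocalic voicing): no change (bavimvu)
  rule 5 (vowel merger): bavimvu → bovimvu
  rule 6 (palatalisation): no change (bovimvu)
  ⇒ as a loan: bovimvu
Dorane 'pobimvu' matches the inherited outcome exactly, so it is an inherited cognate, not a loan.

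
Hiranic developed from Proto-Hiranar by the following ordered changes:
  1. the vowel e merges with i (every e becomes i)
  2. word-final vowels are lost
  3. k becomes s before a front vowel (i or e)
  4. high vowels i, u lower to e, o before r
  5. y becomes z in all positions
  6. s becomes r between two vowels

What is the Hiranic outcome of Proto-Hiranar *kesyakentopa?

siszarintop

Hiranic: start from *kesyakentopa.
  rule 1 (vowel merger): kesyakentopa → kisyakintopa
  rule 2 (apocope): kisyakintopa → kisyakintop
  rule 3 (palatalisation): kisyakintop → sisyasintop
  rule 4: no change — sisyasintop
  rule 5 (unconditioned shift): sisyasintop → siszasintop
  rule 6 (rhotacism): siszasintop → siszarintop
  ⇒ Hiranic siszarintop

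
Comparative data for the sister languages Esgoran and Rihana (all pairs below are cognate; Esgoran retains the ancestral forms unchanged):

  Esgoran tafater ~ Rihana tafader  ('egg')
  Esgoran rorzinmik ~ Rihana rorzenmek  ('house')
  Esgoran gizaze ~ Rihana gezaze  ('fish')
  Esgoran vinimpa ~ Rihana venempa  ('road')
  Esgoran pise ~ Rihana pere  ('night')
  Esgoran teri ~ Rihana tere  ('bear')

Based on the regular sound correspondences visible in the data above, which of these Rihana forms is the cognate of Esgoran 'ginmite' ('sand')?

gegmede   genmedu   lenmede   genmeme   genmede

genmede

rorzinmik ~ rorzenmek, vinimpa ~ venempa — Esgoran i corresponds to Rihana e after a consonant, before a nasal.
rorzinmik ~ rorzenmek, gizaze ~ gezaze — Esgoran i corresponds to Rihana e after a consonant, before a consonant other than r, m, n, p, b, f, v.
tafater ~ tafader — Esgoran t corresponds to Rihana d between vowels (before a front vowel).
Applying these to Esgoran 'ginmite':
  ginmite → genmite   (i→e after a consonant, before a nasal)
  genmite → genmete   (i→e after a consonant, before a consonant other than r, m, n, p, b, f, v)
  genmete → genmede   (t→d between vowels (before a front vowel))
So the Rihana cognate is 'genmede'.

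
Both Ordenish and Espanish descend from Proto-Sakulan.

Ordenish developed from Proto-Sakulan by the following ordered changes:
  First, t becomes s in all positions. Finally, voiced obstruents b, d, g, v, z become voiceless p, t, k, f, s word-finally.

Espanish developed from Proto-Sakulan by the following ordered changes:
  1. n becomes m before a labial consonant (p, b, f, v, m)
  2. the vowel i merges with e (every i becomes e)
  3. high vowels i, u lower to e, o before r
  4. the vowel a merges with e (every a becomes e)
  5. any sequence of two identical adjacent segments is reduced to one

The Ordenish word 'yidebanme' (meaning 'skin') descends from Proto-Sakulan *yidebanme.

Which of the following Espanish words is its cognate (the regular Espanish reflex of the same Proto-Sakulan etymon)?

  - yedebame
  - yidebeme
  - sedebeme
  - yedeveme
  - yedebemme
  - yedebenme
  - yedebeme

Espanish: *yidebanme > yidebamme > yedebamme > yedebemme > yedebeme  (by nasal place assimilation, vowel merger, vowel merger, degemination)

yedebeme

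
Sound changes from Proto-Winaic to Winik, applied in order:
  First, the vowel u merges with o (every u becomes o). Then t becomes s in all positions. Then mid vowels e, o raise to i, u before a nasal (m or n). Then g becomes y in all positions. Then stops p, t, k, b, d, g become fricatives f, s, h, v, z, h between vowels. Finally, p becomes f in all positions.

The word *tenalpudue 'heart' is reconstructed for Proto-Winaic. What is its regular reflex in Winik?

Winik: start from *tenalpudue.
  rule 1 (vowel merger): tenalpudue → tenalpodoe
  rule 2 (unconditioned shift): tenalpodoe → senalpodoe
  rule 3 (pre-nasal raising): senalpodoe → sinalpodoe
  rule 4: no change — sinalpodoe
  rule 5 (intervocalic lenition): sinalpodoe → sinalpozoe
  rule 6 (unconditioned shift): sinalpozoe → sinalfozoe
  ⇒ Winik sinalfozoe

sinalfozoe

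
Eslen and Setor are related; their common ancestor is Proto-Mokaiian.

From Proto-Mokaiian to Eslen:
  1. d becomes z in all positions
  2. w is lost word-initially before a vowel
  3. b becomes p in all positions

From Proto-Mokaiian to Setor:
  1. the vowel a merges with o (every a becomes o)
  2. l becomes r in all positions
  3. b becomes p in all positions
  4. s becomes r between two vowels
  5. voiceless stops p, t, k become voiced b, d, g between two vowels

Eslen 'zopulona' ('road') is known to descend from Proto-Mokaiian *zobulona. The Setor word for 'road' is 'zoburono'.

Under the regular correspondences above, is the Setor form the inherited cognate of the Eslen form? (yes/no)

Derive the expected Setor reflex of *zobulona:
Setor: *zobulona
  zobulona → zobulono   [vowel merger]
  zobulono → zoburono   [unconditioned shift]
  zoburono → zopurono   [unconditioned shift]
  zopurono (rule 4 does not apply)
  zopurono → zoburono   [intervocalic voicing]
  giving Setor zoburono.
Setor 'zoburono' matches the regular reflex exactly, so the pair is cognate.

yes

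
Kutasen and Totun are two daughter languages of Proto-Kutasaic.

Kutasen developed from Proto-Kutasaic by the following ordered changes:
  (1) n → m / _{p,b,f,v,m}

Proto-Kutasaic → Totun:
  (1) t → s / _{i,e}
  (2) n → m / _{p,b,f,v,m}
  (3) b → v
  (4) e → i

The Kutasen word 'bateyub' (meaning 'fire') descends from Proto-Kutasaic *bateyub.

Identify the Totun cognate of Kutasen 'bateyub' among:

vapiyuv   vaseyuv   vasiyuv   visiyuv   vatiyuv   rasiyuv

vasiyuv

Totun: *bateyub
  bateyub → baseyub   [palatalisation]
  baseyub (rule 2 does not apply)
  baseyub → vaseyuv   [unconditioned shift]
  vaseyuv → vasiyuv   [vowel merger]
  giving Totun vasiyuv.
Only 'vasiyuv' matches the regular Totun development of *bateyub.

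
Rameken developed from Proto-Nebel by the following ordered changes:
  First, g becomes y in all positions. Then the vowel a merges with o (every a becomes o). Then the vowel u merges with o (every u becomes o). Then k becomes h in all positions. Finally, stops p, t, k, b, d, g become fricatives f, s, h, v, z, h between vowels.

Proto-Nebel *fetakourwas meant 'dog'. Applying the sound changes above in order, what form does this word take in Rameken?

Rameken: *fetakourwas
  fetakourwas (rule 1 does not apply)
  fetakourwas → fetokourwos   [vowel merger]
  fetokourwos → fetokoorwos   [vowel merger]
  fetokoorwos → fetohoorwos   [unconditioned shift]
  fetohoorwos → fesohoorwos   [intervocalic lenition]
  giving Rameken fesohoorwos.

fesohoorwos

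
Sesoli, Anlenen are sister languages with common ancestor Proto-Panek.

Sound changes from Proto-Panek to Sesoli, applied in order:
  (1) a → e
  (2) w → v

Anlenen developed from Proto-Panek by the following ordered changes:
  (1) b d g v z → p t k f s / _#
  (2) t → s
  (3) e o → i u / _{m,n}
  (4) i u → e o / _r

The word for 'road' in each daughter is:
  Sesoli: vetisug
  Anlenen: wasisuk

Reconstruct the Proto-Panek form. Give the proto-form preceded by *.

*watisug

Position 2: Sesoli has e, Anlenen has a. Anlenen preserves a here (none of its changes turn any other segment into a), so the proto-segment is *a.
Position 7: Sesoli has g, Anlenen has k. Sesoli preserves g here (none of its changes turn any other segment into g), so the proto-segment is *g.
Continuing position by position gives *watisug; check it forward:
Sesoli: *watisug > wetisug > vetisug  (by vowel merger, unconditioned shift)
Anlenen: *watisug > watisuk > wasisuk  (by final devoicing, unconditioned shift)
Only *watisug yields all of Sesoli vetisug, Anlenen wasisuk.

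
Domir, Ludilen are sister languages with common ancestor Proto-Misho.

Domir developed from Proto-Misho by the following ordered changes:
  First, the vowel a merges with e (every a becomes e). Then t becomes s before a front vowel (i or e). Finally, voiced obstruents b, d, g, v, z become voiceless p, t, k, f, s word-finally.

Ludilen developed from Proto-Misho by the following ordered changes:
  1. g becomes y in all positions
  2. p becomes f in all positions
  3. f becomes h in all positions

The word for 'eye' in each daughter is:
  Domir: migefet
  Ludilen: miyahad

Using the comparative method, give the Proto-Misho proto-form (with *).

Position 4: Domir has e, Ludilen has a. Ludilen preserves a here (none of its changes turn any other segment into a), so the proto-segment is *a.
Position 6: Domir has e, Ludilen has a. Ludilen preserves a here (none of its changes turn any other segment into a), so the proto-segment is *a.
Verify the candidate proto-form against each daughter:
Domir: *migafad
  migafad → migefed   [vowel merger]
  migefed (rule 2 does not apply)
  migefed → migefet   [final devoicing]
  giving Domir migefet.
Ludilen: start from *migafad.
  rule 1 (unconditioned shift): migafad → miyafad
  rule 2: no change — miyafad
  rule 3 (unconditioned shift): miyafad → miyahad
  ⇒ Ludilen miyahad
*migafad is the unique common source.

*migafad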